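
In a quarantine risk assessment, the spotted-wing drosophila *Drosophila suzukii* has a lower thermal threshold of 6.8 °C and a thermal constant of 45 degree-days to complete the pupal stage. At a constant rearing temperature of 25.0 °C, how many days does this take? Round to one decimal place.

Daily accumulation = 25.0 − 6.8 = 18.2 DD/day.
Duration = 45 / 18.2 = 2.473 ≈ 2.5 days.

2.5 days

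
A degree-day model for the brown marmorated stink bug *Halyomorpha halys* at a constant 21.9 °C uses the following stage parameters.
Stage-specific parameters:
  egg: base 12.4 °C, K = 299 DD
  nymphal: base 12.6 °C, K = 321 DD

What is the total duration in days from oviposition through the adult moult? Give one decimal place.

egg: 299 / (21.9 − 12.4) = 299 / 9.5 = 31.474 d.
nymphal: 321 / (21.9 − 12.6) = 321 / 9.3 = 34.516 d.
Sum = 65.990 ≈ 66.0 days.

66.0 days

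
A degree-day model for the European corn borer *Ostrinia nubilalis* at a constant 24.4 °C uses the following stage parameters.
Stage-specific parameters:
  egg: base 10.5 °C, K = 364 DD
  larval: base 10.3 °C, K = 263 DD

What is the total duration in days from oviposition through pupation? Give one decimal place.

egg: 364 / (24.4 − 10.5) = 364 / 13.9 = 26.187 d.
larval: 263 / (24.4 − 10.3) = 263 / 14.1 = 18.652 d.
Sum = 44.840 ≈ 44.8 days.

44.8 days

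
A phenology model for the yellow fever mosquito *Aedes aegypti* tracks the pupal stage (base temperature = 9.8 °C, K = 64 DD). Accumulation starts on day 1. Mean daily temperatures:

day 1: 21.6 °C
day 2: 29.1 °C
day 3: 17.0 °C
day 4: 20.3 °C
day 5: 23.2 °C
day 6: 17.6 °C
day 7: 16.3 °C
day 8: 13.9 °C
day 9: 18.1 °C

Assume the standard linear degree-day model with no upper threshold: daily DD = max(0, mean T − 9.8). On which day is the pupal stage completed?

day 6

Daily DD above 9.8 °C: 11.8, 19.3, 7.2, 10.5, 13.4, 7.8, 6.5, 4.1, 8.3.
Cumulative: 11.8, 31.1, 38.3, 48.8, 62.2, 70.0, 76.5, 80.6, 88.9.
The total first reaches 64 DD on day 6.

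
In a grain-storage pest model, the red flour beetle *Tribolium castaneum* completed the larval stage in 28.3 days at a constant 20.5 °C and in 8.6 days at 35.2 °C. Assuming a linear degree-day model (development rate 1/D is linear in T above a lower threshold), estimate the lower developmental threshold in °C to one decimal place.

14.1 °C

Linear rate model ⇒ the product D·(T − T_b) is constant across temperatures.
28.3·(20.5 − T_b) = 8.6·(35.2 − T_b)
T_b = (28.3·20.5 − 8.6·35.2) / (28.3 − 8.6) = 277.43 / 19.7 = 14.083 °C ≈ 14.1 °C.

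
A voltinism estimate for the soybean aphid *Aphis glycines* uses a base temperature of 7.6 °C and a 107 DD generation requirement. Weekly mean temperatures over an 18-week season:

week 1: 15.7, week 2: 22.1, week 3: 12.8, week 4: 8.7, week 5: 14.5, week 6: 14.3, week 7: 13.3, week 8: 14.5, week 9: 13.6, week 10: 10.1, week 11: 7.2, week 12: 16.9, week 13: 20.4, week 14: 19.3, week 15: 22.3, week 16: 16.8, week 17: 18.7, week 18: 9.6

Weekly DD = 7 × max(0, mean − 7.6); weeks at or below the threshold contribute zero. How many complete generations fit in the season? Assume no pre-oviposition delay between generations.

8 generations

Weekly DD (7 × max(0, T̄ − 7.6)): 56.7, 101.5, 36.4, 7.7, 48.3, 46.9, 39.9, 48.3, 42.0, 17.5, 0.0, 65.1, 89.6, 81.9, 102.9, 64.4, 77.7, 14.0.
Season total = 940.8 DD.
Complete generations = ⌊940.8 / 107⌋ = 8.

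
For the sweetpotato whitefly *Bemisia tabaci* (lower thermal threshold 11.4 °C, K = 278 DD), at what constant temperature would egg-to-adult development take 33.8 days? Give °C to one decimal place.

19.6 °C

Required daily accumulation = 278 / 33.8 = 8.225 DD/day.
T = T_base + 8.225 = 11.4 + 8.225 = 19.625 ≈ 19.6 °C.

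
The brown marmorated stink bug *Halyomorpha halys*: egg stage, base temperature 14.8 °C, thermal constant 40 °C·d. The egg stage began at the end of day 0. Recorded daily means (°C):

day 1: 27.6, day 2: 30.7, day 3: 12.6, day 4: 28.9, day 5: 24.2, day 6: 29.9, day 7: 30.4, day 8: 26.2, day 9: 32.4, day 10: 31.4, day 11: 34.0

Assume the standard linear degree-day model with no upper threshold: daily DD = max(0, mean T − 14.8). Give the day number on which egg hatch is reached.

Daily DD above 14.8 °C: 12.8, 15.9, 0.0, 14.1, 9.4, 15.1, 15.6, 11.4, 17.6, 16.6, 19.2.
Cumulative: 12.8, 28.7, 28.7, 42.8, 52.2, 67.3, 82.9, 94.3, 111.9, 128.5, 147.7.
The total first reaches 40 DD on day 4.

day 4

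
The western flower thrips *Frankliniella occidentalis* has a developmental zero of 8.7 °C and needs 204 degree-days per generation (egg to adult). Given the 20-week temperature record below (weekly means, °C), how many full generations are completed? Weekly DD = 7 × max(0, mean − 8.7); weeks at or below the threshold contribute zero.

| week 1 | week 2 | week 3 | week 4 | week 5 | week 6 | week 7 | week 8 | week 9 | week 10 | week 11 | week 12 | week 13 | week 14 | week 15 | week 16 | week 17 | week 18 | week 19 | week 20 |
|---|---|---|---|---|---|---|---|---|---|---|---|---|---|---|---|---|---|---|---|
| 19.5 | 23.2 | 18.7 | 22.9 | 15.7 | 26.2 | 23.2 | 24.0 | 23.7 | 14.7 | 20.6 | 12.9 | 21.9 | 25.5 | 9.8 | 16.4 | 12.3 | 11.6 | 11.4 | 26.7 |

Weekly DD (7 × max(0, T̄ − 8.7)): 75.6, 101.5, 70.0, 99.4, 49.0, 122.5, 101.5, 107.1, 105.0, 42.0, 83.3, 29.4, 92.4, 117.6, 7.7, 53.9, 25.2, 20.3, 18.9, 126.0.
Season total = 1448.3 DD.
Complete generations = ⌊1448.3 / 204⌋ = 7.

7 generations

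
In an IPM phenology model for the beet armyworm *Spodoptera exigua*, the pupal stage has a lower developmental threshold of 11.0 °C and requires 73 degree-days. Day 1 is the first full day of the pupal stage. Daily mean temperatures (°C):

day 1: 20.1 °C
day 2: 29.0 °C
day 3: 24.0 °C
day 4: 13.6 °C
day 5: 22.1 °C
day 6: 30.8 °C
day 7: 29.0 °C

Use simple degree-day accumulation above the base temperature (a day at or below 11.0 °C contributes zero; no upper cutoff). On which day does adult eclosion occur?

day 6

Daily DD above 11.0 °C: 9.1, 18.0, 13.0, 2.6, 11.1, 19.8, 18.0.
Cumulative: 9.1, 27.1, 40.1, 42.7, 53.8, 73.6, 91.6.
The total first reaches 73 DD on day 6.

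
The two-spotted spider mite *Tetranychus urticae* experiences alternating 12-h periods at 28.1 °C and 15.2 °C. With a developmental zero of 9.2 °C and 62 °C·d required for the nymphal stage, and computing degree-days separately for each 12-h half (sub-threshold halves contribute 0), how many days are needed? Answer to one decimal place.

5.0 days

Day half: max(0, 28.1 − 9.2) × 0.5 = 18.9 × 0.5 = 9.45 DD.
Night half: max(0, 15.2 − 9.2) × 0.5 = 6.0 × 0.5 = 3.00 DD.
Per 24 h: 12.45 DD/day.
Duration = 62 / 12.45 = 4.980 ≈ 5.0 days.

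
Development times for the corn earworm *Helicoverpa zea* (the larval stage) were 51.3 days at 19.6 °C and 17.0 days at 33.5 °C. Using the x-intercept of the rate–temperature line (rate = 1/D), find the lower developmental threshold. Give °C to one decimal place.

12.7 °C

Equal thermal constants: D₁(T₁ − T_b) = D₂(T₂ − T_b).
51.3·(19.6 − T_b) = 17.0·(33.5 − T_b)
T_b = (51.3·19.6 − 17.0·33.5) / (51.3 − 17.0) = 435.98 / 34.3 = 12.711 °C ≈ 12.7 °C.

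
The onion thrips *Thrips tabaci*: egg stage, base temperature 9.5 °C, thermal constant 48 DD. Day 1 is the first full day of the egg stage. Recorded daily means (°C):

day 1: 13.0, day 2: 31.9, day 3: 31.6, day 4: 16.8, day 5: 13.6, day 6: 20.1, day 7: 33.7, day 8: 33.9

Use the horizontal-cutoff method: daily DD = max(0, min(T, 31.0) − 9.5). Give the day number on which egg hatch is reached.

day 4

Daily DD above 9.5 °C (capped at 21.5): 3.5, 21.5, 21.5, 7.3, 4.1, 10.6, 21.5, 21.5.
Cumulative: 3.5, 25.0, 46.5, 53.8, 57.9, 68.5, 90.0, 111.5.
The total first reaches 48 DD on day 4.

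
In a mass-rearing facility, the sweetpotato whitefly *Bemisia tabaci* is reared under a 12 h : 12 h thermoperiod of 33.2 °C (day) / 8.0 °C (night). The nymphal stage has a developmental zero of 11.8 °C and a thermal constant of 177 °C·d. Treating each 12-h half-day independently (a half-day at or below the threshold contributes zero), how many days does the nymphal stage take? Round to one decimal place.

Day half: max(0, 33.2 − 11.8) × 0.5 = 21.4 × 0.5 = 10.70 DD.
Night half: max(0, 8.0 − 11.8) × 0.5 = 0.0 × 0.5 = 0.00 DD.
Per 24 h: 10.70 DD/day.
Duration = 177 / 10.70 = 16.542 ≈ 16.5 days.

16.5 days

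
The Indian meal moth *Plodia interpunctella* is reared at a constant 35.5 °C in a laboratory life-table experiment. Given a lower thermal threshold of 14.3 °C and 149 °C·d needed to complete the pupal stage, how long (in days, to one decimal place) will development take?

7.0 days

Daily accumulation = 35.5 − 14.3 = 21.2 DD/day.
Duration = 149 / 21.2 = 7.028 ≈ 7.0 days.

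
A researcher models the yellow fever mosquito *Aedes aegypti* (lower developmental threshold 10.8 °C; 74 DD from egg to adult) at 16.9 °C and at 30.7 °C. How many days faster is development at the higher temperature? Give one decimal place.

8.4 days

At 16.9 °C: 74 / (16.9 − 10.8) = 74 / 6.1 = 12.131 d.
At 30.7 °C: 74 / (30.7 − 10.8) = 74 / 19.9 = 3.719 d.
Difference = |12.131 − 3.719| = 8.413 ≈ 8.4 days.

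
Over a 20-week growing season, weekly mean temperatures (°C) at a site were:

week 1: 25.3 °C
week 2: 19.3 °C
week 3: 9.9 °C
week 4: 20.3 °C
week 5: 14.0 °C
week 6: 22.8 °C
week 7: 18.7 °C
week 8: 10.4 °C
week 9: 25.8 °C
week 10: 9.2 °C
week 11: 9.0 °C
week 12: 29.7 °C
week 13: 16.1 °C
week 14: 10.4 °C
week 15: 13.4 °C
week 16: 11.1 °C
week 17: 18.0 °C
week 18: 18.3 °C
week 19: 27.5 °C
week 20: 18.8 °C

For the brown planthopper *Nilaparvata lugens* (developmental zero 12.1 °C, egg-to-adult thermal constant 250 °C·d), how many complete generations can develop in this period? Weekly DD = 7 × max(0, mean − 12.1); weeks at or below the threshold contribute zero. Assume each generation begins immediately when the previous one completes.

Weekly DD (7 × max(0, T̄ − 12.1)): 92.4, 50.4, 0.0, 57.4, 13.3, 74.9, 46.2, 0.0, 95.9, 0.0, 0.0, 123.2, 28.0, 0.0, 9.1, 0.0, 41.3, 43.4, 107.8, 46.9.
Season total = 830.2 DD.
Complete generations = ⌊830.2 / 250⌋ = 3.

3 generations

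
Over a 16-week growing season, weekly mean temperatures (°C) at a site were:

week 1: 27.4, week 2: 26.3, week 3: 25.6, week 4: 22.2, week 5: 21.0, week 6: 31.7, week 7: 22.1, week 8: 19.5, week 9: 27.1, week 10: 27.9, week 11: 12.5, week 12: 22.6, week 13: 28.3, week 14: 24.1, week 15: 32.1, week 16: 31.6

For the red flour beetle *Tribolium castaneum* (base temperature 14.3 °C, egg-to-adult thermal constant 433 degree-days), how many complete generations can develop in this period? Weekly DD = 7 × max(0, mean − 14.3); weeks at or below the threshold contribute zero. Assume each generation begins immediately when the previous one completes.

2 generations

Weekly DD (7 × max(0, T̄ − 14.3)): 91.7, 84.0, 79.1, 55.3, 46.9, 121.8, 54.6, 36.4, 89.6, 95.2, 0.0, 58.1, 98.0, 68.6, 124.6, 121.1.
Season total = 1225.0 DD.
Complete generations = ⌊1225.0 / 433⌋ = 2.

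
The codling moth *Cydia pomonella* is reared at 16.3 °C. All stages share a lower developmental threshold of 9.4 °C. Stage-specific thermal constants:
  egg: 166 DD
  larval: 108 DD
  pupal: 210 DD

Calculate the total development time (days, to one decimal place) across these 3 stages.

Daily accumulation at 16.3 °C = 16.3 − 9.4 = 6.9 DD/day.
Total K = 166 + 108 + 210 = 484 DD.
Total duration = 484 / 6.9 = 70.145 ≈ 70.1 days.

70.1 days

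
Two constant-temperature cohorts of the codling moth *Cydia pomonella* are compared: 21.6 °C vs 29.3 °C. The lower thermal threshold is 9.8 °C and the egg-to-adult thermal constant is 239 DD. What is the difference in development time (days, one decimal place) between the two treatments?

At 21.6 °C: 239 / (21.6 − 9.8) = 239 / 11.8 = 20.254 d.
At 29.3 °C: 239 / (29.3 − 9.8) = 239 / 19.5 = 12.256 d.
Difference = |20.254 − 12.256| = 7.998 ≈ 8.0 days.

8.0 days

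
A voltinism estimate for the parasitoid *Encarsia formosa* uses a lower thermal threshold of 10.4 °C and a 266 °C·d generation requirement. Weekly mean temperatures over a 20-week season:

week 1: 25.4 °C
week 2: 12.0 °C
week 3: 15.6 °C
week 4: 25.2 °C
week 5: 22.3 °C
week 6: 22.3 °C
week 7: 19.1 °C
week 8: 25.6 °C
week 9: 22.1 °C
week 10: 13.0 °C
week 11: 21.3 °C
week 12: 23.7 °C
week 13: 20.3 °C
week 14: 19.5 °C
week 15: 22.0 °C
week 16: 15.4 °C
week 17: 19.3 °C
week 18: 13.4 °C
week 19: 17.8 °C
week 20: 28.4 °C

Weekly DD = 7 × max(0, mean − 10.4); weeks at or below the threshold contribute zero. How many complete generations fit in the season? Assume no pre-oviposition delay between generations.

Weekly DD (7 × max(0, T̄ − 10.4)): 105.0, 11.2, 36.4, 103.6, 83.3, 83.3, 60.9, 106.4, 81.9, 18.2, 76.3, 93.1, 69.3, 63.7, 81.2, 35.0, 62.3, 21.0, 51.8, 126.0.
Season total = 1369.9 DD.
Complete generations = ⌊1369.9 / 266⌋ = 5.

5 generations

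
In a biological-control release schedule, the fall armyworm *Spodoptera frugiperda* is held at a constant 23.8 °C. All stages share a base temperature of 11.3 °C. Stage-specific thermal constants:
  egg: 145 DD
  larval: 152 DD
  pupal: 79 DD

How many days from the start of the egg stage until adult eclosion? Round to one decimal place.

Daily accumulation at 23.8 °C = 23.8 − 11.3 = 12.5 DD/day.
Total K = 145 + 152 + 79 = 376 DD.
Total duration = 376 / 12.5 = 30.080 ≈ 30.1 days.

30.1 days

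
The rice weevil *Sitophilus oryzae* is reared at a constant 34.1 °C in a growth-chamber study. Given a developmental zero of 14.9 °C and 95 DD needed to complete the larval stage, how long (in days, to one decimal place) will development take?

4.9 days

Daily accumulation = 34.1 − 14.9 = 19.2 DD/day.
Duration = 95 / 19.2 = 4.948 ≈ 4.9 days.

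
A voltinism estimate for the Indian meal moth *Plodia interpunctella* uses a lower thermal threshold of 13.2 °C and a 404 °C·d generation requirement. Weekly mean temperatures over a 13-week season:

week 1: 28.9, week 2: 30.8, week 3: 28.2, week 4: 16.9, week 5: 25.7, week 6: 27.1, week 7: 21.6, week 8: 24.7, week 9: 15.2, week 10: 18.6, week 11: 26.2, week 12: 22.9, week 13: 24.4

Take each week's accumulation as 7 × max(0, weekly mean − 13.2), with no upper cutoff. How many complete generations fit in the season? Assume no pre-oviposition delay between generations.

2 generations

Weekly DD (7 × max(0, T̄ − 13.2)): 109.9, 123.2, 105.0, 25.9, 87.5, 97.3, 58.8, 80.5, 14.0, 37.8, 91.0, 67.9, 78.4.
Season total = 977.2 DD.
Complete generations = ⌊977.2 / 404⌋ = 2.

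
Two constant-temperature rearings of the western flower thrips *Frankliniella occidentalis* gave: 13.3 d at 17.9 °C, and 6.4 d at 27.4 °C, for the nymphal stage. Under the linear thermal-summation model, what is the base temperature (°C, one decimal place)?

9.1 °C

Linear rate model ⇒ the product D·(T − T_b) is constant across temperatures.
13.3·(17.9 − T_b) = 6.4·(27.4 − T_b)
T_b = (13.3·17.9 − 6.4·27.4) / (13.3 − 6.4) = 62.71 / 6.9 = 9.088 °C ≈ 9.1 °C.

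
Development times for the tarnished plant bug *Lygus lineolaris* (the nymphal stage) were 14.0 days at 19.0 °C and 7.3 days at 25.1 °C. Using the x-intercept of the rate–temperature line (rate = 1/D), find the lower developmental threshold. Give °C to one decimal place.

Equal thermal constants: D₁(T₁ − T_b) = D₂(T₂ − T_b).
14.0·(19.0 − T_b) = 7.3·(25.1 − T_b)
T_b = (14.0·19.0 − 7.3·25.1) / (14.0 − 7.3) = 82.77 / 6.7 = 12.354 °C ≈ 12.4 °C.

12.4 °C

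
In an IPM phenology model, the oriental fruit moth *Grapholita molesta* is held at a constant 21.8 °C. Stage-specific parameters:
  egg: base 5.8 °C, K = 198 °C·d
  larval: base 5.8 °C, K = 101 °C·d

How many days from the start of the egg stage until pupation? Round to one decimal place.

egg: 198 / (21.8 − 5.8) = 198 / 16.0 = 12.375 d.
larval: 101 / (21.8 − 5.8) = 101 / 16.0 = 6.312 d.
Sum = 18.688 ≈ 18.7 days.

18.7 days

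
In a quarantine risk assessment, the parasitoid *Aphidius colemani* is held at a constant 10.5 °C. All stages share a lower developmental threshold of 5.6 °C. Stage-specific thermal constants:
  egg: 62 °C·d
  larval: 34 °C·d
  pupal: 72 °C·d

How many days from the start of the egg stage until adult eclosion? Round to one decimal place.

34.3 days

Daily accumulation at 10.5 °C = 10.5 − 5.6 = 4.9 DD/day.
Total K = 62 + 34 + 72 = 168 DD.
Total duration = 168 / 4.9 = 34.286 ≈ 34.3 days.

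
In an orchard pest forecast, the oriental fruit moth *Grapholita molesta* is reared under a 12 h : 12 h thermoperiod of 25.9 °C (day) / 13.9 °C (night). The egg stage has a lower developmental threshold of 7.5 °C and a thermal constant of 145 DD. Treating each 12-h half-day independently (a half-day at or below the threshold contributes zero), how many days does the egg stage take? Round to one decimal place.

11.7 days

Day half: max(0, 25.9 − 7.5) × 0.5 = 18.4 × 0.5 = 9.20 DD.
Night half: max(0, 13.9 − 7.5) × 0.5 = 6.4 × 0.5 = 3.20 DD.
Per 24 h: 12.40 DD/day.
Duration = 145 / 12.40 = 11.694 ≈ 11.7 days.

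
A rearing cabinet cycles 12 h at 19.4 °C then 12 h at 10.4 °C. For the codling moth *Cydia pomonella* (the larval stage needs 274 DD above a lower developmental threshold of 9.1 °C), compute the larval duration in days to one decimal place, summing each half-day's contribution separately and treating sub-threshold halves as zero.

47.2 days

Day half: max(0, 19.4 − 9.1) × 0.5 = 10.3 × 0.5 = 5.15 DD.
Night half: max(0, 10.4 − 9.1) × 0.5 = 1.3 × 0.5 = 0.65 DD.
Per 24 h: 5.80 DD/day.
Duration = 274 / 5.80 = 47.241 ≈ 47.2 days.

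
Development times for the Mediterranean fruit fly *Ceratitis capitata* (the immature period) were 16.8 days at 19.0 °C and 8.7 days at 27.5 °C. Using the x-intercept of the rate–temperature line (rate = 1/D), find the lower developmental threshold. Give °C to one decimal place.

Equal thermal constants: D₁(T₁ − T_b) = D₂(T₂ − T_b).
16.8·(19.0 − T_b) = 8.7·(27.5 − T_b)
T_b = (16.8·19.0 − 8.7·27.5) / (16.8 − 8.7) = 79.95 / 8.1 = 9.870 °C ≈ 9.9 °C.

9.9 °C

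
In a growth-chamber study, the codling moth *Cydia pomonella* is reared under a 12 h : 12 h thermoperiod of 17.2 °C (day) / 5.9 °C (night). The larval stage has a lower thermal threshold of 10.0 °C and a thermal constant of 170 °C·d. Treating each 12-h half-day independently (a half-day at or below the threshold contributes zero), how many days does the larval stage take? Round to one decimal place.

Day half: max(0, 17.2 − 10.0) × 0.5 = 7.2 × 0.5 = 3.60 DD.
Night half: max(0, 5.9 − 10.0) × 0.5 = 0.0 × 0.5 = 0.00 DD.
Per 24 h: 3.60 DD/day.
Duration = 170 / 3.60 = 47.222 ≈ 47.2 days.

47.2 days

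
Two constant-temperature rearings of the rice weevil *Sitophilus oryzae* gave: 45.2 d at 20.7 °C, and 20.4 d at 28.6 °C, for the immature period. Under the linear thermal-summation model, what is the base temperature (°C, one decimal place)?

14.2 °C

Linear rate model ⇒ the product D·(T − T_b) is constant across temperatures.
45.2·(20.7 − T_b) = 20.4·(28.6 − T_b)
T_b = (45.2·20.7 − 20.4·28.6) / (45.2 − 20.4) = 352.20 / 24.8 = 14.202 °C ≈ 14.2 °C.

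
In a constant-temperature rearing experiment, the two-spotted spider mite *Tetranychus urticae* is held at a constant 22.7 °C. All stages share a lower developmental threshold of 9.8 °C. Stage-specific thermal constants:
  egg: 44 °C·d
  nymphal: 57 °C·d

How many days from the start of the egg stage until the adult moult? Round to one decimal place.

Daily accumulation at 22.7 °C = 22.7 − 9.8 = 12.9 DD/day.
Total K = 44 + 57 = 101 DD.
Total duration = 101 / 12.9 = 7.829 ≈ 7.8 days.

7.8 days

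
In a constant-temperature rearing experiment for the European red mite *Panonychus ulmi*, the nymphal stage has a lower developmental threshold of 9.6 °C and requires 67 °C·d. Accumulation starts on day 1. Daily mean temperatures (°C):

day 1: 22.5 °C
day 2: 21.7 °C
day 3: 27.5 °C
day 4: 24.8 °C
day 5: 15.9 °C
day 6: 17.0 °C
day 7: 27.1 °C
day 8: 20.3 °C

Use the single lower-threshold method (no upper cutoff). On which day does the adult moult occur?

Daily DD above 9.6 °C: 12.9, 12.1, 17.9, 15.2, 6.3, 7.4, 17.5, 10.7.
Cumulative: 12.9, 25.0, 42.9, 58.1, 64.4, 71.8, 89.3, 100.0.
The total first reaches 67 DD on day 6.

day 6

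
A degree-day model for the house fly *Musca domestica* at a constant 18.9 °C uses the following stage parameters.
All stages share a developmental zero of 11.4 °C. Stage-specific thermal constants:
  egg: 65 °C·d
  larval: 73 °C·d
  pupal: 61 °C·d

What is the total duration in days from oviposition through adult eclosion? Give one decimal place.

26.5 days

Daily accumulation at 18.9 °C = 18.9 − 11.4 = 7.5 DD/day.
Total K = 65 + 73 + 61 = 199 DD.
Total duration = 199 / 7.5 = 26.533 ≈ 26.5 days.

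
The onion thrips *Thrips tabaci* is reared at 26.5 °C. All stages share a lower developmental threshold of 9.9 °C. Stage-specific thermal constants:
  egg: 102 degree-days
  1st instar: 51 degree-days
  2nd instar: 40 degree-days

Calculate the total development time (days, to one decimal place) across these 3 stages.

11.6 days

Daily accumulation at 26.5 °C = 26.5 − 9.9 = 16.6 DD/day.
Total K = 102 + 51 + 40 = 193 DD.
Total duration = 193 / 16.6 = 11.627 ≈ 11.6 days.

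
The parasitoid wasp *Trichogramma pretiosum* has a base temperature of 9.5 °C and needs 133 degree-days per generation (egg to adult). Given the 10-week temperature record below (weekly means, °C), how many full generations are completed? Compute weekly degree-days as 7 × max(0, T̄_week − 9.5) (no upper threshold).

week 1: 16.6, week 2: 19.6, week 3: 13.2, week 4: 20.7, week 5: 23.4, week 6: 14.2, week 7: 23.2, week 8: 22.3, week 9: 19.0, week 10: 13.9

Weekly DD (7 × max(0, T̄ − 9.5)): 49.7, 70.7, 25.9, 78.4, 97.3, 32.9, 95.9, 89.6, 66.5, 30.8.
Season total = 637.7 DD.
Complete generations = ⌊637.7 / 133⌋ = 4.

4 generations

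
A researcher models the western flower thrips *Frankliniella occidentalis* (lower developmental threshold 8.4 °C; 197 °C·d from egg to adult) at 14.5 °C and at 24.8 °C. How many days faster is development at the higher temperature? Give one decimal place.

20.3 days

At 14.5 °C: 197 / (14.5 − 8.4) = 197 / 6.1 = 32.295 d.
At 24.8 °C: 197 / (24.8 − 8.4) = 197 / 16.4 = 12.012 d.
Difference = |32.295 − 12.012| = 20.283 ≈ 20.3 days.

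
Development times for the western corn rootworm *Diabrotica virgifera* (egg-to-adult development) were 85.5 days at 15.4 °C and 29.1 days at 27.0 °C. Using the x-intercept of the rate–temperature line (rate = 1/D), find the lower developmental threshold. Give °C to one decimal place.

9.4 °C

Equal thermal constants: D₁(T₁ − T_b) = D₂(T₂ − T_b).
85.5·(15.4 − T_b) = 29.1·(27.0 − T_b)
T_b = (85.5·15.4 − 29.1·27.0) / (85.5 − 29.1) = 531.00 / 56.4 = 9.415 °C ≈ 9.4 °C.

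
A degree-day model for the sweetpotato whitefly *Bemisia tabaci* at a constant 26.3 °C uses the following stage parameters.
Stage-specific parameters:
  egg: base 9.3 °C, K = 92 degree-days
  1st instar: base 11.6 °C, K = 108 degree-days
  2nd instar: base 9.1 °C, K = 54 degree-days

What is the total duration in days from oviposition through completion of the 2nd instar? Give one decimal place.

15.9 days

egg: 92 / (26.3 − 9.3) = 92 / 17.0 = 5.412 d.
1st instar: 108 / (26.3 − 11.6) = 108 / 14.7 = 7.347 d.
2nd instar: 54 / (26.3 − 9.1) = 54 / 17.2 = 3.140 d.
Sum = 15.898 ≈ 15.9 days.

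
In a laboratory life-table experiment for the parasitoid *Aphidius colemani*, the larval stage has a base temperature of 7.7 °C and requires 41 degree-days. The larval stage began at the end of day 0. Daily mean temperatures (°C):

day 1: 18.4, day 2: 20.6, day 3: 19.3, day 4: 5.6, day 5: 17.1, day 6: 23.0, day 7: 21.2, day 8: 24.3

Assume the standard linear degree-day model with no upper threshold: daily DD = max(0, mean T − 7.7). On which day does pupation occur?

day 5

Daily DD above 7.7 °C: 10.7, 12.9, 11.6, 0.0, 9.4, 15.3, 13.5, 16.6.
Cumulative: 10.7, 23.6, 35.2, 35.2, 44.6, 59.9, 73.4, 90.0.
The total first reaches 41 DD on day 5.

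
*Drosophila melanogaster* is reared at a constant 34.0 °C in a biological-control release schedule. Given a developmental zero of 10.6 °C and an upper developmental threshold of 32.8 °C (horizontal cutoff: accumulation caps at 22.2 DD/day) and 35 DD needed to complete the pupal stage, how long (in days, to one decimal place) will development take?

1.6 days

Temperature 34.0 °C exceeds the upper threshold, so daily accumulation caps at 32.8 − 10.6 = 22.2 DD/day.
Duration = 35 / 22.2 = 1.577 ≈ 1.6 days.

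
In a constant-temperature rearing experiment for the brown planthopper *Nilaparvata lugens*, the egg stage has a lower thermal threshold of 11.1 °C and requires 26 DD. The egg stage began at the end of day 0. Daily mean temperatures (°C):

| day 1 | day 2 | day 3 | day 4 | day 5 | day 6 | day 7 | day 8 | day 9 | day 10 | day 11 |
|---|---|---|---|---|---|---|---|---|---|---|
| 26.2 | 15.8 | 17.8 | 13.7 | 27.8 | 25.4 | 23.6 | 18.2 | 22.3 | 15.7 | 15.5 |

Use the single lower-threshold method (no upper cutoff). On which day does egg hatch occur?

day 3

Daily DD above 11.1 °C: 15.1, 4.7, 6.7, 2.6, 16.7, 14.3, 12.5, 7.1, 11.2, 4.6, 4.4.
Cumulative: 15.1, 19.8, 26.5, 29.1, 45.8, 60.1, 72.6, 79.7, 90.9, 95.5, 99.9.
The total first reaches 26 DD on day 3.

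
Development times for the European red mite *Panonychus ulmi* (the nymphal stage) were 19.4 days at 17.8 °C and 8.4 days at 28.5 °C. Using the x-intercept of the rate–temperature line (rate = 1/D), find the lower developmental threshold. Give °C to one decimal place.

Under the model K = D·(T − T_b), so D₁·(T₁ − T_b) = D₂·(T₂ − T_b).
19.4·(17.8 − T_b) = 8.4·(28.5 − T_b)
T_b = (19.4·17.8 − 8.4·28.5) / (19.4 − 8.4) = 105.92 / 11.0 = 9.629 °C ≈ 9.6 °C.

9.6 °C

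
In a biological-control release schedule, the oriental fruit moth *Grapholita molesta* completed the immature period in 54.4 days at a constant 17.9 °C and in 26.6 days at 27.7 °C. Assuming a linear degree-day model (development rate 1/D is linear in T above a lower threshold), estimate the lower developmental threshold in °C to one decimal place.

Linear rate model ⇒ the product D·(T − T_b) is constant across temperatures.
54.4·(17.9 − T_b) = 26.6·(27.7 − T_b)
T_b = (54.4·17.9 − 26.6·27.7) / (54.4 − 26.6) = 236.94 / 27.8 = 8.523 °C ≈ 8.5 °C.

8.5 °C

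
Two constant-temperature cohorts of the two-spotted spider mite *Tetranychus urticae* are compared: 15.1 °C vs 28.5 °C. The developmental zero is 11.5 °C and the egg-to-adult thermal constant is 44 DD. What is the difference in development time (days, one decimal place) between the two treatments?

9.6 days

At 15.1 °C: 44 / (15.1 − 11.5) = 44 / 3.6 = 12.222 d.
At 28.5 °C: 44 / (28.5 − 11.5) = 44 / 17.0 = 2.588 d.
Difference = |12.222 − 2.588| = 9.634 ≈ 9.6 days.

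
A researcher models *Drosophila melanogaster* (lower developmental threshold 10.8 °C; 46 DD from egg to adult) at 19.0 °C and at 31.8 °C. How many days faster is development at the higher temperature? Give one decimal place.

At 19.0 °C: 46 / (19.0 − 10.8) = 46 / 8.2 = 5.610 d.
At 31.8 °C: 46 / (31.8 − 10.8) = 46 / 21.0 = 2.190 d.
Difference = |5.610 − 2.190| = 3.419 ≈ 3.4 days.

3.4 days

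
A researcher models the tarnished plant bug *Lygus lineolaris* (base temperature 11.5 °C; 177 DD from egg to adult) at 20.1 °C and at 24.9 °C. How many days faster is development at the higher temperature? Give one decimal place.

At 20.1 °C: 177 / (20.1 − 11.5) = 177 / 8.6 = 20.581 d.
At 24.9 °C: 177 / (24.9 − 11.5) = 177 / 13.4 = 13.209 d.
Difference = |20.581 − 13.209| = 7.372 ≈ 7.4 days.

7.4 days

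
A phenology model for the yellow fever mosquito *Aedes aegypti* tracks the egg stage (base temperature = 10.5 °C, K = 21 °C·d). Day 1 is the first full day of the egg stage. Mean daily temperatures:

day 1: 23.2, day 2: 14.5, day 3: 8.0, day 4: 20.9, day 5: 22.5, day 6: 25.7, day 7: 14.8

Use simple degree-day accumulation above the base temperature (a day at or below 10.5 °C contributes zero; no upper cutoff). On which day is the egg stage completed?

day 4

Daily DD above 10.5 °C: 12.7, 4.0, 0.0, 10.4, 12.0, 15.2, 4.3.
Cumulative: 12.7, 16.7, 16.7, 27.1, 39.1, 54.3, 58.6.
The total first reaches 21 DD on day 4.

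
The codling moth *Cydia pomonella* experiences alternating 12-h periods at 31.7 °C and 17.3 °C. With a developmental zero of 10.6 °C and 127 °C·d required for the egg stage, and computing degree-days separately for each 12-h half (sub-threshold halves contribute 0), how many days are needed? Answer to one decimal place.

9.1 days

Day half: max(0, 31.7 − 10.6) × 0.5 = 21.1 × 0.5 = 10.55 DD.
Night half: max(0, 17.3 − 10.6) × 0.5 = 6.7 × 0.5 = 3.35 DD.
Per 24 h: 13.90 DD/day.
Duration = 127 / 13.90 = 9.137 ≈ 9.1 days.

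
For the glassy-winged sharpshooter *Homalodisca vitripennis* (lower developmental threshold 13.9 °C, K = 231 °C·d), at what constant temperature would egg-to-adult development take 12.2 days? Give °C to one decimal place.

Required daily accumulation = 231 / 12.2 = 18.934 DD/day.
T = T_base + 18.934 = 13.9 + 18.934 = 32.834 ≈ 32.8 °C.

32.8 °C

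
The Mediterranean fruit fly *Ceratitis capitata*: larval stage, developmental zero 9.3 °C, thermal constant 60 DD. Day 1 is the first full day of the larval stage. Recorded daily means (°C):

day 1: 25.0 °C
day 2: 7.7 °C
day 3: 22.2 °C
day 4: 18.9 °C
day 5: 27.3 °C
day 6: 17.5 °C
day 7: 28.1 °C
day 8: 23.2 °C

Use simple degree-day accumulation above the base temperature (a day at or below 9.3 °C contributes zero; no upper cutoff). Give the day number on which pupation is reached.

Daily DD above 9.3 °C: 15.7, 0.0, 12.9, 9.6, 18.0, 8.2, 18.8, 13.9.
Cumulative: 15.7, 15.7, 28.6, 38.2, 56.2, 64.4, 83.2, 97.1.
The total first reaches 60 DD on day 6.

day 6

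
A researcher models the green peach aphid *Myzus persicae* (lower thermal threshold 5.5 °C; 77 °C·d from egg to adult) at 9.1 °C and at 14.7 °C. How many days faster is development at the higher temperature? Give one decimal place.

13.0 days

At 9.1 °C: 77 / (9.1 − 5.5) = 77 / 3.6 = 21.389 d.
At 14.7 °C: 77 / (14.7 − 5.5) = 77 / 9.2 = 8.370 d.
Difference = |21.389 − 8.370| = 13.019 ≈ 13.0 days.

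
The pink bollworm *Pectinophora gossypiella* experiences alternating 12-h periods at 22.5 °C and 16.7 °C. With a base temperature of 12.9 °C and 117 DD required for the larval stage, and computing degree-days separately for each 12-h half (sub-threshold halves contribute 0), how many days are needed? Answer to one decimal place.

Day half: max(0, 22.5 − 12.9) × 0.5 = 9.6 × 0.5 = 4.80 DD.
Night half: max(0, 16.7 − 12.9) × 0.5 = 3.8 × 0.5 = 1.90 DD.
Per 24 h: 6.70 DD/day.
Duration = 117 / 6.70 = 17.463 ≈ 17.5 days.

17.5 days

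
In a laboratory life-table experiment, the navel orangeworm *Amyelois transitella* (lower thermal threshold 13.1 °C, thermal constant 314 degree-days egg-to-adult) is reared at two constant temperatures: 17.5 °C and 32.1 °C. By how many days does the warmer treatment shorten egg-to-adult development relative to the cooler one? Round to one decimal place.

At 17.5 °C: 314 / (17.5 − 13.1) = 314 / 4.4 = 71.364 d.
At 32.1 °C: 314 / (32.1 − 13.1) = 314 / 19.0 = 16.526 d.
Difference = |71.364 − 16.526| = 54.837 ≈ 54.8 days.

54.8 days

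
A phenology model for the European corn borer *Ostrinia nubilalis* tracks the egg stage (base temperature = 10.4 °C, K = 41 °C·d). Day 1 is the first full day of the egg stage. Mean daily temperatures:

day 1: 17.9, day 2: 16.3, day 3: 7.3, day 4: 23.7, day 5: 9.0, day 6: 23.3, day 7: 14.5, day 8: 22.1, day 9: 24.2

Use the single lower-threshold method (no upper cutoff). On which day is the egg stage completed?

Daily DD above 10.4 °C: 7.5, 5.9, 0.0, 13.3, 0.0, 12.9, 4.1, 11.7, 13.8.
Cumulative: 7.5, 13.4, 13.4, 26.7, 26.7, 39.6, 43.7, 55.4, 69.2.
The total first reaches 41 DD on day 7.

day 7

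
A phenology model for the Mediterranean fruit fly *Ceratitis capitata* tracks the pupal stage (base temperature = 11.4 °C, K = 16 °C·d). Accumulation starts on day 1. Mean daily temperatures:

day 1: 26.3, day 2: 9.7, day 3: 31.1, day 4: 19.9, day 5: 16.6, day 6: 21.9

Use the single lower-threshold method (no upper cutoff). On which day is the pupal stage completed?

Daily DD above 11.4 °C: 14.9, 0.0, 19.7, 8.5, 5.2, 10.5.
Cumulative: 14.9, 14.9, 34.6, 43.1, 48.3, 58.8.
The total first reaches 16 DD on day 3.

day 3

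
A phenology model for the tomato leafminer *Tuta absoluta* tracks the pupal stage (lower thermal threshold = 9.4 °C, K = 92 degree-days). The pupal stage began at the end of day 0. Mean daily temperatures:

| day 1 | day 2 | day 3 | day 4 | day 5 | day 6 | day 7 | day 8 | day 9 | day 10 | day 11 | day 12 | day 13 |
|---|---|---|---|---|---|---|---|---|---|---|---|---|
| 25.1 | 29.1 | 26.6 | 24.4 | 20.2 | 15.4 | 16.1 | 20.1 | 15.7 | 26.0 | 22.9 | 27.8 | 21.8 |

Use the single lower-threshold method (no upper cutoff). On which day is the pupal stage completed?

Daily DD above 9.4 °C: 15.7, 19.7, 17.2, 15.0, 10.8, 6.0, 6.7, 10.7, 6.3, 16.6, 13.5, 18.4, 12.4.
Cumulative: 15.7, 35.4, 52.6, 67.6, 78.4, 84.4, 91.1, 101.8, 108.1, 124.7, 138.2, 156.6, 169.0.
The total first reaches 92 DD on day 8.

day 8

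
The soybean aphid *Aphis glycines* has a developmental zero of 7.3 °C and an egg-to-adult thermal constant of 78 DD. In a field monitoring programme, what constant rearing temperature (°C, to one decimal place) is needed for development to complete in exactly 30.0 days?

Required daily accumulation = 78 / 30.0 = 2.600 DD/day.
T = T_base + 2.600 = 7.3 + 2.600 = 9.900 ≈ 9.9 °C.

9.9 °C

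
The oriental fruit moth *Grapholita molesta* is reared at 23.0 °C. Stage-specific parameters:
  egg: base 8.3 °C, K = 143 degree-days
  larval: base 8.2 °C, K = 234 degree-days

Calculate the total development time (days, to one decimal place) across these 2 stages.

egg: 143 / (23.0 − 8.3) = 143 / 14.7 = 9.728 d.
larval: 234 / (23.0 − 8.2) = 234 / 14.8 = 15.811 d.
Sum = 25.539 ≈ 25.5 days.

25.5 days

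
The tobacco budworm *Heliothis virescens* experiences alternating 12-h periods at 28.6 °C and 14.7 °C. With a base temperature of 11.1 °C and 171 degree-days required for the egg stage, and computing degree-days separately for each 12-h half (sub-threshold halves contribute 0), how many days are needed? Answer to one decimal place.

Day half: max(0, 28.6 − 11.1) × 0.5 = 17.5 × 0.5 = 8.75 DD.
Night half: max(0, 14.7 − 11.1) × 0.5 = 3.6 × 0.5 = 1.80 DD.
Per 24 h: 10.55 DD/day.
Duration = 171 / 10.55 = 16.209 ≈ 16.2 days.

16.2 days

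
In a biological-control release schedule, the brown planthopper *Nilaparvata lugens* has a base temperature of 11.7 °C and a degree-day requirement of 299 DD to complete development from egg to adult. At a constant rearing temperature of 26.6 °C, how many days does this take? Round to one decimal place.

Daily accumulation = 26.6 − 11.7 = 14.9 DD/day.
Duration = 299 / 14.9 = 20.067 ≈ 20.1 days.

20.1 days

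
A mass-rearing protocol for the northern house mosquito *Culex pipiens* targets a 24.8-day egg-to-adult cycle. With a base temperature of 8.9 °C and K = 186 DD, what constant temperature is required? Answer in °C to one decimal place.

Required daily accumulation = 186 / 24.8 = 7.500 DD/day.
T = T_base + 7.500 = 8.9 + 7.500 = 16.400 ≈ 16.4 °C.

16.4 °C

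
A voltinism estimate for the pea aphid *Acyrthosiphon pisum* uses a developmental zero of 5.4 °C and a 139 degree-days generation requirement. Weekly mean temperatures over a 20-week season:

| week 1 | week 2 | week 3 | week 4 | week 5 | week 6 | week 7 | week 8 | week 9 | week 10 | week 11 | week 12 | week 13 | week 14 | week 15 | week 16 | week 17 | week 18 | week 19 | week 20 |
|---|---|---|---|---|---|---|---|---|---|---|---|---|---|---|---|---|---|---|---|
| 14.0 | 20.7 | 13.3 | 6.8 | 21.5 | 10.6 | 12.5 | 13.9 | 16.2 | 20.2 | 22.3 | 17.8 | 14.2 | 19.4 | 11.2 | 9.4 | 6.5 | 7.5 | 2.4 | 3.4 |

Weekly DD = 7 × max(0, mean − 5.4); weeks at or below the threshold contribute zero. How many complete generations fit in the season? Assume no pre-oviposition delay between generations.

Weekly DD (7 × max(0, T̄ − 5.4)): 60.2, 107.1, 55.3, 9.8, 112.7, 36.4, 49.7, 59.5, 75.6, 103.6, 118.3, 86.8, 61.6, 98.0, 40.6, 28.0, 7.7, 14.7, 0.0, 0.0.
Season total = 1125.6 DD.
Complete generations = ⌊1125.6 / 139⌋ = 8.

8 generations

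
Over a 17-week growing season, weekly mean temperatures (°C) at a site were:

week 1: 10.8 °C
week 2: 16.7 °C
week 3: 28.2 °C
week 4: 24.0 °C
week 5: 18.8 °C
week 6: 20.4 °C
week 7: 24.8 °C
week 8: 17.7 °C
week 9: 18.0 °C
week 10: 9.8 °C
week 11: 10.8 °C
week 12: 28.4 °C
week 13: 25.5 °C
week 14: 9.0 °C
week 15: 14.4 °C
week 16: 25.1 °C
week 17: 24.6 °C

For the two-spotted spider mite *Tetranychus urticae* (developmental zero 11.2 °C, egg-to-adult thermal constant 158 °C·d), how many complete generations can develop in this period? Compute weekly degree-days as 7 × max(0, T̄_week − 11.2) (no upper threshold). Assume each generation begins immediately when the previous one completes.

6 generations

Weekly DD (7 × max(0, T̄ − 11.2)): 0.0, 38.5, 119.0, 89.6, 53.2, 64.4, 95.2, 45.5, 47.6, 0.0, 0.0, 120.4, 100.1, 0.0, 22.4, 97.3, 93.8.
Season total = 987.0 DD.
Complete generations = ⌊987.0 / 158⌋ = 6.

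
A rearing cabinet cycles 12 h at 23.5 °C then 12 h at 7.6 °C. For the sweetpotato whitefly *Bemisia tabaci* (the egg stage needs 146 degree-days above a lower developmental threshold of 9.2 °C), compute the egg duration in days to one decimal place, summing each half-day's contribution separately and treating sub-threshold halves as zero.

Day half: max(0, 23.5 − 9.2) × 0.5 = 14.3 × 0.5 = 7.15 DD.
Night half: max(0, 7.6 − 9.2) × 0.5 = 0.0 × 0.5 = 0.00 DD.
Per 24 h: 7.15 DD/day.
Duration = 146 / 7.15 = 20.420 ≈ 20.4 days.

20.4 days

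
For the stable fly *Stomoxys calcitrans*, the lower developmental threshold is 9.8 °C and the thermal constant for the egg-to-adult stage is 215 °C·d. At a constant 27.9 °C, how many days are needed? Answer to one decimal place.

Daily accumulation = 27.9 − 9.8 = 18.1 DD/day.
Duration = 215 / 18.1 = 11.878 ≈ 11.9 days.

11.9 days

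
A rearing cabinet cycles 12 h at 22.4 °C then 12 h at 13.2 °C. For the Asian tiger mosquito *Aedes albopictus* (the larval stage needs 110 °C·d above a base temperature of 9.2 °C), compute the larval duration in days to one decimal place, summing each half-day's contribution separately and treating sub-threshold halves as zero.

Day half: max(0, 22.4 − 9.2) × 0.5 = 13.2 × 0.5 = 6.60 DD.
Night half: max(0, 13.2 − 9.2) × 0.5 = 4.0 × 0.5 = 2.00 DD.
Per 24 h: 8.60 DD/day.
Duration = 110 / 8.60 = 12.791 ≈ 12.8 days.

12.8 days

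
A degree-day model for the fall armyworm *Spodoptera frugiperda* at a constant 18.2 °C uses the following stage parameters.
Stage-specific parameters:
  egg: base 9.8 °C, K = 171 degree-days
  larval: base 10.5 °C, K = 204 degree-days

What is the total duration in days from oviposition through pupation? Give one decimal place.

egg: 171 / (18.2 − 9.8) = 171 / 8.4 = 20.357 d.
larval: 204 / (18.2 − 10.5) = 204 / 7.7 = 26.494 d.
Sum = 46.851 ≈ 46.9 days.

46.9 days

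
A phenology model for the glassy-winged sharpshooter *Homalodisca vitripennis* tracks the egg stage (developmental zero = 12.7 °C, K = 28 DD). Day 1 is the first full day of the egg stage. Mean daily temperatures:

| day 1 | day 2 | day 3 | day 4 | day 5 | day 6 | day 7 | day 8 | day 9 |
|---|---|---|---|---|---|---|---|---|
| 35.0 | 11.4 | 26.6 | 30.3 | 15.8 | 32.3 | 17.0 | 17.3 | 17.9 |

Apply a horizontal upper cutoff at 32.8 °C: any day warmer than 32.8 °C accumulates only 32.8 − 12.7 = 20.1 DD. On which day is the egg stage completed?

Daily DD above 12.7 °C (capped at 20.1): 20.1, 0.0, 13.9, 17.6, 3.1, 19.6, 4.3, 4.6, 5.2.
Cumulative: 20.1, 20.1, 34.0, 51.6, 54.7, 74.3, 78.6, 83.2, 88.4.
The total first reaches 28 DD on day 3.

day 3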